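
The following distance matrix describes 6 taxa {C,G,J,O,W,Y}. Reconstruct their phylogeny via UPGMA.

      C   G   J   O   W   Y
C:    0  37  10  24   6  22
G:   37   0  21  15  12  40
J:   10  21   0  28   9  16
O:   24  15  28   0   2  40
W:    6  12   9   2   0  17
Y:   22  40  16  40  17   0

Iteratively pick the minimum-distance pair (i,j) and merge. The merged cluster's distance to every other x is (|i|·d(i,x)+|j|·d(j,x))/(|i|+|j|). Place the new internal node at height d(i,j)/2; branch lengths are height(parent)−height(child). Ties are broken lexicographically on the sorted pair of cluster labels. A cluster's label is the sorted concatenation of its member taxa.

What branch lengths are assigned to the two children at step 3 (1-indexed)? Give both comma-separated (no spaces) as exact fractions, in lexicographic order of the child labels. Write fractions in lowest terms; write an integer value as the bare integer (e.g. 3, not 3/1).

iteration 1: select O,W (d=2); attach at lengths (1, 1); label the merged cluster OW
  updated: d(C,OW)=15, d(G,OW)=27/2, d(J,OW)=37/2, d(OW,Y)=57/2
iteration 2: select C,J (d=10); attach at lengths (5, 5); label the merged cluster CJ
  updated: d(CJ,G)=29, d(CJ,OW)=67/4, d(CJ,Y)=19
iteration 3: select G,OW (d=27/2); attach at lengths (27/4, 23/4); label the merged cluster GOW
  updated: d(CJ,GOW)=125/6, d(GOW,Y)=97/3
iteration 4: select CJ,Y (d=19); attach at lengths (9/2, 19/2); label the merged cluster CJY
  updated: d(CJY,GOW)=74/3
iteration 5: select CJY,GOW (d=74/3); attach at lengths (17/6, 67/12); label the merged cluster CGJOWY
final tree: (((C:5,J:5):9/2,Y:19/2):17/6,(G:27/4,(O:1,W:1):23/4):67/12)
total length: 563/12

27/4,23/4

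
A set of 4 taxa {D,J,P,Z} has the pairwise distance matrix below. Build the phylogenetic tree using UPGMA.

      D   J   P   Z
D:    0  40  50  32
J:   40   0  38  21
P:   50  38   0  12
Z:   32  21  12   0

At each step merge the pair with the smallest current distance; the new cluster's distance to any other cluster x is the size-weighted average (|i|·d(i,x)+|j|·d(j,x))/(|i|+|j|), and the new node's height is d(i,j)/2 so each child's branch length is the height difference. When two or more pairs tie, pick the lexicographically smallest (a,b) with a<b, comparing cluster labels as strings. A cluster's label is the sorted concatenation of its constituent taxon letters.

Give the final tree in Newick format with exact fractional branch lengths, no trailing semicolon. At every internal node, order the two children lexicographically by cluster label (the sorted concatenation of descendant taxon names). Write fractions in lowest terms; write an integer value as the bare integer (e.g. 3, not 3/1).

(D:61/3,(J:59/4,(P:6,Z:6):35/4):67/12)

step 1: merge (P,Z) at d=12; branch lengths P→6, Z→6; new cluster PZ
  updated: d(D,PZ)=41, d(J,PZ)=59/2
step 2: merge (J,PZ) at d=59/2; branch lengths J→59/4, PZ→35/4; new cluster JPZ
  updated: d(D,JPZ)=122/3
step 3: merge (D,JPZ) at d=122/3; branch lengths D→61/3, JPZ→67/12; new cluster DJPZ
final tree: (D:61/3,(J:59/4,(P:6,Z:6):35/4):67/12)
total length: 737/12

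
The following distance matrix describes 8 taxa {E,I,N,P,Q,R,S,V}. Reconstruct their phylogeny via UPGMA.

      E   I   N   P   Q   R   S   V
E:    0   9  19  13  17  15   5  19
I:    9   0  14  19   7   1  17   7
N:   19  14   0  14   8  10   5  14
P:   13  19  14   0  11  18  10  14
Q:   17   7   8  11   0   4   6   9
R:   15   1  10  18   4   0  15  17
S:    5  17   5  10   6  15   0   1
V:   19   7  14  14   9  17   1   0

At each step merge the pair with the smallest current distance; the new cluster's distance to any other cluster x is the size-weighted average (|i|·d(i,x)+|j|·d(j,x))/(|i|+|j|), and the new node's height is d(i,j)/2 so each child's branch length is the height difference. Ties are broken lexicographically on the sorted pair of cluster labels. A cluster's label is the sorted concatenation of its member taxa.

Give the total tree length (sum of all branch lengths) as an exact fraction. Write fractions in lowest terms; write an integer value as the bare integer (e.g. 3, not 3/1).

314/9

step 1: merge (I,R) at d=1; branch lengths I→1/2, R→1/2; new cluster IR
  updated: d(E,IR)=12, d(IR,N)=12, d(IR,P)=37/2, d(IR,Q)=11/2, d(IR,S)=16, d(IR,V)=12
step 2: merge (S,V) at d=1; branch lengths S→1/2, V→1/2; new cluster SV
  updated: d(E,SV)=12, d(IR,SV)=14, d(N,SV)=19/2, d(P,SV)=12, d(Q,SV)=15/2
step 3: merge (IR,Q) at d=11/2; branch lengths IR→9/4, Q→11/4; new cluster IQR
  updated: d(E,IQR)=41/3, d(IQR,N)=32/3, d(IQR,P)=16, d(IQR,SV)=71/6
step 4: merge (N,SV) at d=19/2; branch lengths N→19/4, SV→17/4; new cluster NSV
  updated: d(E,NSV)=43/3, d(IQR,NSV)=103/9, d(NSV,P)=38/3
step 5: merge (IQR,NSV) at d=103/9; branch lengths IQR→107/36, NSV→35/36; new cluster INQRSV
  updated: d(E,INQRSV)=14, d(INQRSV,P)=43/3
step 6: merge (E,P) at d=13; branch lengths E→13/2, P→13/2; new cluster EP
  updated: d(EP,INQRSV)=85/6
step 7: merge (EP,INQRSV) at d=85/6; branch lengths EP→7/12, INQRSV→49/36; new cluster EINPQRSV
final tree: ((E:13/2,P:13/2):7/12,(((I:1/2,R:1/2):9/4,Q:11/4):107/36,(N:19/4,(S:1/2,V:1/2):17/4):35/36):49/36)
total length: 314/9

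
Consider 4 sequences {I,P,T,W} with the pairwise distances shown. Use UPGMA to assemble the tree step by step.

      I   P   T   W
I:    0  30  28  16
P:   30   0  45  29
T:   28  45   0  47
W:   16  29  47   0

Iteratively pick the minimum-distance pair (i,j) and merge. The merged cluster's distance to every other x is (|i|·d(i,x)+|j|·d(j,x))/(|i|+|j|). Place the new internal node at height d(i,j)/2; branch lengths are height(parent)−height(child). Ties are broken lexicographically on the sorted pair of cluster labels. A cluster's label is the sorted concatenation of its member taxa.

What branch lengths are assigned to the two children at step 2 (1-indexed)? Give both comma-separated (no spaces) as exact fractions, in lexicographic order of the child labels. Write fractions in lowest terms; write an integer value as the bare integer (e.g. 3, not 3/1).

27/4,59/4

step 1: merge (I,W) at d=16; branch lengths I→8, W→8; new cluster IW
  updated: d(IW,P)=59/2, d(IW,T)=75/2
step 2: merge (IW,P) at d=59/2; branch lengths IW→27/4, P→59/4; new cluster IPW
  updated: d(IPW,T)=40
step 3: merge (IPW,T) at d=40; branch lengths IPW→21/4, T→20; new cluster IPTW
final tree: (((I:8,W:8):27/4,P:59/4):21/4,T:20)
total length: 251/4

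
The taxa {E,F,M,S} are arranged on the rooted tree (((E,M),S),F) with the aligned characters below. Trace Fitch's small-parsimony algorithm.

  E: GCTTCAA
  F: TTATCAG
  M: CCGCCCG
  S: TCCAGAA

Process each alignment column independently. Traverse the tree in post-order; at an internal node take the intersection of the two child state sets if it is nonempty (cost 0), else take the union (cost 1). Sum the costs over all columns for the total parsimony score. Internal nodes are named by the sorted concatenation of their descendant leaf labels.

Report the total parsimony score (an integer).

12

site 0, node EM: E={G} ∪ M={C} → {C,G} (+1)
site 0, node EMS: EM={C,G} ∪ S={T} → {C,G,T} (+1)
site 0, node EFMS: EMS={C,G,T} ∩ F={T} → {T} (+0)
site 1, node EM: E={C} ∩ M={C} → {C} (+0)
site 1, node EMS: EM={C} ∩ S={C} → {C} (+0)
site 1, node EFMS: EMS={C} ∪ F={T} → {C,T} (+1)
site 2, node EM: E={T} ∪ M={G} → {G,T} (+1)
site 2, node EMS: EM={G,T} ∪ S={C} → {C,G,T} (+1)
site 2, node EFMS: EMS={C,G,T} ∪ F={A} → {A,C,G,T} (+1)
site 3, node EM: E={T} ∪ M={C} → {C,T} (+1)
site 3, node EMS: EM={C,T} ∪ S={A} → {A,C,T} (+1)
site 3, node EFMS: EMS={A,C,T} ∩ F={T} → {T} (+0)
site 4, node EM: E={C} ∩ M={C} → {C} (+0)
site 4, node EMS: EM={C} ∪ S={G} → {C,G} (+1)
site 4, node EFMS: EMS={C,G} ∩ F={C} → {C} (+0)
site 5, node EM: E={A} ∪ M={C} → {A,C} (+1)
site 5, node EMS: EM={A,C} ∩ S={A} → {A} (+0)
site 5, node EFMS: EMS={A} ∩ F={A} → {A} (+0)
site 6, node EM: E={A} ∪ M={G} → {A,G} (+1)
site 6, node EMS: EM={A,G} ∩ S={A} → {A} (+0)
site 6, node EFMS: EMS={A} ∪ F={G} → {A,G} (+1)
per-site changes: [2, 1, 3, 2, 1, 1, 2]; total = 12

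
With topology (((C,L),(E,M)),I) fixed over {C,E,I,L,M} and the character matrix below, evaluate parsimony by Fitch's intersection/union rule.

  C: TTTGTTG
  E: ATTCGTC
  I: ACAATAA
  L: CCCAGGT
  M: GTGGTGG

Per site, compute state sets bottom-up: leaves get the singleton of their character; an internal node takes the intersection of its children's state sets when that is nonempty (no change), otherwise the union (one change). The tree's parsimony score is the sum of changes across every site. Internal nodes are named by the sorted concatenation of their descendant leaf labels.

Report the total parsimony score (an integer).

[col 0] CL: children C:{T}, L:{C} ∪→ {C,T}; cost 1
[col 0] EM: children E:{A}, M:{G} ∪→ {A,G}; cost 1
[col 0] CELM: children CL:{C,T}, EM:{A,G} ∪→ {A,C,G,T}; cost 1
[col 0] CEILM: children CELM:{A,C,G,T}, I:{A} ∩→ {A}; cost 0
[col 1] CL: children C:{T}, L:{C} ∪→ {C,T}; cost 1
[col 1] EM: children E:{T}, M:{T} ∩→ {T}; cost 0
[col 1] CELM: children CL:{C,T}, EM:{T} ∩→ {T}; cost 0
[col 1] CEILM: children CELM:{T}, I:{C} ∪→ {C,T}; cost 1
[col 2] CL: children C:{T}, L:{C} ∪→ {C,T}; cost 1
[col 2] EM: children E:{T}, M:{G} ∪→ {G,T}; cost 1
[col 2] CELM: children CL:{C,T}, EM:{G,T} ∩→ {T}; cost 0
[col 2] CEILM: children CELM:{T}, I:{A} ∪→ {A,T}; cost 1
[col 3] CL: children C:{G}, L:{A} ∪→ {A,G}; cost 1
[col 3] EM: children E:{C}, M:{G} ∪→ {C,G}; cost 1
[col 3] CELM: children CL:{A,G}, EM:{C,G} ∩→ {G}; cost 0
[col 3] CEILM: children CELM:{G}, I:{A} ∪→ {A,G}; cost 1
[col 4] CL: children C:{T}, L:{G} ∪→ {G,T}; cost 1
[col 4] EM: children E:{G}, M:{T} ∪→ {G,T}; cost 1
[col 4] CELM: children CL:{G,T}, EM:{G,T} ∩→ {G,T}; cost 0
[col 4] CEILM: children CELM:{G,T}, I:{T} ∩→ {T}; cost 0
[col 5] CL: children C:{T}, L:{G} ∪→ {G,T}; cost 1
[col 5] EM: children E:{T}, M:{G} ∪→ {G,T}; cost 1
[col 5] CELM: children CL:{G,T}, EM:{G,T} ∩→ {G,T}; cost 0
[col 5] CEILM: children CELM:{G,T}, I:{A} ∪→ {A,G,T}; cost 1
[col 6] CL: children C:{G}, L:{T} ∪→ {G,T}; cost 1
[col 6] EM: children E:{C}, M:{G} ∪→ {C,G}; cost 1
[col 6] CELM: children CL:{G,T}, EM:{C,G} ∩→ {G}; cost 0
[col 6] CEILM: children CELM:{G}, I:{A} ∪→ {A,G}; cost 1
per-site changes: [3, 2, 3, 3, 2, 3, 3]; total = 19

19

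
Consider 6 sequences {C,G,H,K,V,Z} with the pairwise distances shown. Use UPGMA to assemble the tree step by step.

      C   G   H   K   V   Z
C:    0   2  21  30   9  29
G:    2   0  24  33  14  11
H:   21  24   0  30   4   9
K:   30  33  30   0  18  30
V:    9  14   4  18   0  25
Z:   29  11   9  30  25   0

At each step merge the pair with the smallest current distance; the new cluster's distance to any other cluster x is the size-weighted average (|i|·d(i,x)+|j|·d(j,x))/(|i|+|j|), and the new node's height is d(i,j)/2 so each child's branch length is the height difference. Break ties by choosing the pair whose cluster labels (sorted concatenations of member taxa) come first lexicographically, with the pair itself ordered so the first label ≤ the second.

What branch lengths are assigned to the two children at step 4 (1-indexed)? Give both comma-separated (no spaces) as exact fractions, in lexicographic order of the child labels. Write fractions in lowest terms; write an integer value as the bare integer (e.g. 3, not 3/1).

1. join C+G (d=2) ⇒ CG; edges |C|=1, |G|=1
  updated: d(CG,H)=45/2, d(CG,K)=63/2, d(CG,V)=23/2, d(CG,Z)=20
2. join H+V (d=4) ⇒ HV; edges |H|=2, |V|=2
  updated: d(CG,HV)=17, d(HV,K)=24, d(HV,Z)=17
3. join CG+HV (d=17) ⇒ CGHV; edges |CG|=15/2, |HV|=13/2
  updated: d(CGHV,K)=111/4, d(CGHV,Z)=37/2
4. join CGHV+Z (d=37/2) ⇒ CGHVZ; edges |CGHV|=3/4, |Z|=37/4
  updated: d(CGHVZ,K)=141/5
5. join CGHVZ+K (d=141/5) ⇒ CGHKVZ; edges |CGHVZ|=97/20, |K|=141/10
final tree: ((((C:1,G:1):15/2,(H:2,V:2):13/2):3/4,Z:37/4):97/20,K:141/10)
total length: 979/20

3/4,37/4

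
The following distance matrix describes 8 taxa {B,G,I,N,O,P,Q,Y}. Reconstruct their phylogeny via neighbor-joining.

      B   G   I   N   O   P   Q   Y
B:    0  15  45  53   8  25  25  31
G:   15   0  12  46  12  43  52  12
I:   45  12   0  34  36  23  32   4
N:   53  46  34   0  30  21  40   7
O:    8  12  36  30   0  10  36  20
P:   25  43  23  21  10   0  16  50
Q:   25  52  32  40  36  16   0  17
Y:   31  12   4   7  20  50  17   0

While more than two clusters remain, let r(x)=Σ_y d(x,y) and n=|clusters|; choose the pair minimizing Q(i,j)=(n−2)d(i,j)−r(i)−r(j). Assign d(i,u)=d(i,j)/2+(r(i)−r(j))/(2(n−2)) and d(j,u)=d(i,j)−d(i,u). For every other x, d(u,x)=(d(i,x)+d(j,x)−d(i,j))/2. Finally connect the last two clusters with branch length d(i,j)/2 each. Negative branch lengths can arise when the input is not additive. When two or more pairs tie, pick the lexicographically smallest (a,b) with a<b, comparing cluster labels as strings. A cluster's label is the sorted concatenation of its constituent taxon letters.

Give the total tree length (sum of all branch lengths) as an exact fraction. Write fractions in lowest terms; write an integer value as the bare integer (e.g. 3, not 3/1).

78

iteration 1: select N,Y (d=7, Q=-330); attach at lengths (11, -4); label the merged cluster NY
  updated: d(B,NY)=77/2, d(G,NY)=51/2, d(I,NY)=31/2, d(NY,O)=43/2, d(NY,P)=32, d(NY,Q)=25
iteration 2: select G,I (d=12, Q=-263); attach at lengths (28/5, 32/5); label the merged cluster GI
  updated: d(B,GI)=24, d(GI,NY)=29/2, d(GI,O)=18, d(GI,P)=27, d(GI,Q)=36
iteration 3: select GI,NY (d=29/2, Q=-193); attach at lengths (23/4, 35/4); label the merged cluster GINY
  updated: d(B,GINY)=24, d(GINY,O)=25/2, d(GINY,P)=89/4, d(GINY,Q)=93/4
iteration 4: select P,Q (d=16, Q=-251/2); attach at lengths (7/2, 25/2); label the merged cluster PQ
  updated: d(B,PQ)=17, d(GINY,PQ)=59/4, d(O,PQ)=15
iteration 5: select B,O (d=8, Q=-137/2); attach at lengths (59/8, 5/8); label the merged cluster BO
  updated: d(BO,GINY)=57/4, d(BO,PQ)=12
iteration 6: select BO,GINY (d=57/4, Q=-41); attach at lengths (23/4, 17/2); label the merged cluster BGINOY
  updated: d(BGINOY,PQ)=25/4
iteration 7: select BGINOY,PQ (d=25/4); attach at lengths (25/8, 25/8); label the merged cluster BGINOPQY
final tree: (((B:59/8,O:5/8):23/4,((G:28/5,I:32/5):23/4,(N:11,Y:-4):35/4):17/2):25/8,(P:7/2,Q:25/2):25/8)
total length: 78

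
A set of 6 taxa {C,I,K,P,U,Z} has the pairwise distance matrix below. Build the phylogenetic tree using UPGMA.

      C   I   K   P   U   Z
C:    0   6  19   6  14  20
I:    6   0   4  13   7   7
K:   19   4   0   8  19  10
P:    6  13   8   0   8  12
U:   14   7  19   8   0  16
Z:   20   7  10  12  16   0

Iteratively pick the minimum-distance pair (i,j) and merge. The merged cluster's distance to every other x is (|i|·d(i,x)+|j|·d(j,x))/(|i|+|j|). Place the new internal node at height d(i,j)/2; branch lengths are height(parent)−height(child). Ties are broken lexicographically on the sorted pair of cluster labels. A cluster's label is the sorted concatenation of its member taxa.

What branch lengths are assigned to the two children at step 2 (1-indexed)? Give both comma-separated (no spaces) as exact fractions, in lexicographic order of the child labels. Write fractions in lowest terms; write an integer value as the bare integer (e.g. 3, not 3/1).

iteration 1: select I,K (d=4); attach at lengths (2, 2); label the merged cluster IK
  updated: d(C,IK)=25/2, d(IK,P)=21/2, d(IK,U)=13, d(IK,Z)=17/2
iteration 2: select C,P (d=6); attach at lengths (3, 3); label the merged cluster CP
  updated: d(CP,IK)=23/2, d(CP,U)=11, d(CP,Z)=16
iteration 3: select IK,Z (d=17/2); attach at lengths (9/4, 17/4); label the merged cluster IKZ
  updated: d(CP,IKZ)=13, d(IKZ,U)=14
iteration 4: select CP,U (d=11); attach at lengths (5/2, 11/2); label the merged cluster CPU
  updated: d(CPU,IKZ)=40/3
iteration 5: select CPU,IKZ (d=40/3); attach at lengths (7/6, 29/12); label the merged cluster CIKPUZ
final tree: (((C:3,P:3):5/2,U:11/2):7/6,((I:2,K:2):9/4,Z:17/4):29/12)
total length: 337/12

3,3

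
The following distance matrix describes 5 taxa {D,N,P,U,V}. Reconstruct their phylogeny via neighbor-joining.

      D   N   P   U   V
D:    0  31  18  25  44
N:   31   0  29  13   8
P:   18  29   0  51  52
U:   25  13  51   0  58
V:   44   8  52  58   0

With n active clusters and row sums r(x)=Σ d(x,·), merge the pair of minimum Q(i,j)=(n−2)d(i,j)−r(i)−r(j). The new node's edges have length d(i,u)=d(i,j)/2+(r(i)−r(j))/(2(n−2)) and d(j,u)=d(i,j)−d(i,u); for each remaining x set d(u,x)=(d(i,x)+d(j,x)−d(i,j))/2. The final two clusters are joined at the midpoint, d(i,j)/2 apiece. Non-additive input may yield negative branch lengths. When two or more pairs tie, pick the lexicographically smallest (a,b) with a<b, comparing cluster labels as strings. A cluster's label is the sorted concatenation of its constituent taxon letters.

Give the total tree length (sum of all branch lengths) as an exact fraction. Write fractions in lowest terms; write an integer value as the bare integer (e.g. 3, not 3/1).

1. join N+V (d=8, Q=-219) ⇒ NV; edges |N|=-19/2, |V|=35/2
  updated: d(D,NV)=67/2, d(NV,P)=73/2, d(NV,U)=63/2
2. join D+P (d=18, Q=-146) ⇒ DP; edges |D|=7/4, |P|=65/4
  updated: d(DP,NV)=26, d(DP,U)=29
3. join DP+NV (d=26, Q=-173/2) ⇒ DNPV; edges |DP|=47/4, |NV|=57/4
  updated: d(DNPV,U)=69/4
4. join DNPV+U (d=69/4) ⇒ DNPUV; edges |DNPV|=69/8, |U|=69/8
final tree: (((D:7/4,P:65/4):47/4,(N:-19/2,V:35/2):57/4):69/8,U:69/8)
total length: 277/4

277/4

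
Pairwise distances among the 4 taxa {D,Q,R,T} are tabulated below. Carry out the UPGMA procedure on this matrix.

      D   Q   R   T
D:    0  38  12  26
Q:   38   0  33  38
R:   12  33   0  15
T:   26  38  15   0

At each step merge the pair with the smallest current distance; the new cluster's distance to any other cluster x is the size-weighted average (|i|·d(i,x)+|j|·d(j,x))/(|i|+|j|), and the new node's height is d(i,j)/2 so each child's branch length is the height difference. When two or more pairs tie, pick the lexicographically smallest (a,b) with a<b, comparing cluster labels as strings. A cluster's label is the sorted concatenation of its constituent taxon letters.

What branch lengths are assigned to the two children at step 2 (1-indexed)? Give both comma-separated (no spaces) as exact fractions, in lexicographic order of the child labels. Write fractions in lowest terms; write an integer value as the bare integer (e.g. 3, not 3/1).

1. join D+R (d=12) ⇒ DR; edges |D|=6, |R|=6
  updated: d(DR,Q)=71/2, d(DR,T)=41/2
2. join DR+T (d=41/2) ⇒ DRT; edges |DR|=17/4, |T|=41/4
  updated: d(DRT,Q)=109/3
3. join DRT+Q (d=109/3) ⇒ DQRT; edges |DRT|=95/12, |Q|=109/6
final tree: (((D:6,R:6):17/4,T:41/4):95/12,Q:109/6)
total length: 631/12

17/4,41/4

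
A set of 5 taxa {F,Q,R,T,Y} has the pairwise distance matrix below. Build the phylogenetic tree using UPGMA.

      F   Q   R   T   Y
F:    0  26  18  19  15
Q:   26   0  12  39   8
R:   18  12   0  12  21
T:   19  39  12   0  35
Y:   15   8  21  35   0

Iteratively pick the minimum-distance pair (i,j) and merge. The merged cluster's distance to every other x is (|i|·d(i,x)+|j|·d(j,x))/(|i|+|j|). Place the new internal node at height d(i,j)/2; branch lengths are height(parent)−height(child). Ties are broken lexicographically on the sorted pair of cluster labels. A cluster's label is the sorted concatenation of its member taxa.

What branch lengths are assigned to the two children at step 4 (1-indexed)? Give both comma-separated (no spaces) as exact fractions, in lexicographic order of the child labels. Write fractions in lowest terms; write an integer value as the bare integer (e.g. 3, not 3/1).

37/12,25/3

step 1: merge (Q,Y) at d=8; branch lengths Q→4, Y→4; new cluster QY
  updated: d(F,QY)=41/2, d(QY,R)=33/2, d(QY,T)=37
step 2: merge (R,T) at d=12; branch lengths R→6, T→6; new cluster RT
  updated: d(F,RT)=37/2, d(QY,RT)=107/4
step 3: merge (F,RT) at d=37/2; branch lengths F→37/4, RT→13/4; new cluster FRT
  updated: d(FRT,QY)=74/3
step 4: merge (FRT,QY) at d=74/3; branch lengths FRT→37/12, QY→25/3; new cluster FQRTY
final tree: ((F:37/4,(R:6,T:6):13/4):37/12,(Q:4,Y:4):25/3)
total length: 527/12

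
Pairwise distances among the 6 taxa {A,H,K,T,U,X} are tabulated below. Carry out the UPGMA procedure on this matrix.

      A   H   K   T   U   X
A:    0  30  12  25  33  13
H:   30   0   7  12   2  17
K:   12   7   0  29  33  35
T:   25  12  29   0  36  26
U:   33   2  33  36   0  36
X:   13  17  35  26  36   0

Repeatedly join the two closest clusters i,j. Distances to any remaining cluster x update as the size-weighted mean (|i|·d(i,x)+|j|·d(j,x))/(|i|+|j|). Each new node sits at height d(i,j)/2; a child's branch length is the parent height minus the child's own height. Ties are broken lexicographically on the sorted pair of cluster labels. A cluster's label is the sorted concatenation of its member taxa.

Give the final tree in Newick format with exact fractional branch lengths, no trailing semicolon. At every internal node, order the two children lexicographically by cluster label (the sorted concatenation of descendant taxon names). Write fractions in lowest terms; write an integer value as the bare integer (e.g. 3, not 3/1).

(((A:6,K:6):6,X:12):10/9,((H:1,U:1):11,T:12):10/9)

iteration 1: select H,U (d=2); attach at lengths (1, 1); label the merged cluster HU
  updated: d(A,HU)=63/2, d(HU,K)=20, d(HU,T)=24, d(HU,X)=53/2
iteration 2: select A,K (d=12); attach at lengths (6, 6); label the merged cluster AK
  updated: d(AK,HU)=103/4, d(AK,T)=27, d(AK,X)=24
iteration 3: select AK,X (d=24); attach at lengths (6, 12); label the merged cluster AKX
  updated: d(AKX,HU)=26, d(AKX,T)=80/3
iteration 4: select HU,T (d=24); attach at lengths (11, 12); label the merged cluster HTU
  updated: d(AKX,HTU)=236/9
iteration 5: select AKX,HTU (d=236/9); attach at lengths (10/9, 10/9); label the merged cluster AHKTUX
final tree: (((A:6,K:6):6,X:12):10/9,((H:1,U:1):11,T:12):10/9)
total length: 515/9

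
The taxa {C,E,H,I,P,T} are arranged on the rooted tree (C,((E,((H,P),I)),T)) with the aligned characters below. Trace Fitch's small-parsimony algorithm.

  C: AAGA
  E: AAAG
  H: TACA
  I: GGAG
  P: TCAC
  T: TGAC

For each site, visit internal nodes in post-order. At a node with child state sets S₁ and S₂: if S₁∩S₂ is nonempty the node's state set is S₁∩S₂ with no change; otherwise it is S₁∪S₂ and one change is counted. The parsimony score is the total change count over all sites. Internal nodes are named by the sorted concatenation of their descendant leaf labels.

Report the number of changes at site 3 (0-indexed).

HP@0: {T} ∩ {T} = {T} (intersection, +0)
HIP@0: {T} ∪ {G} = {G,T} (union, +1)
EHIP@0: {A} ∪ {G,T} = {A,G,T} (union, +1)
EHIPT@0: {A,G,T} ∩ {T} = {T} (intersection, +0)
CEHIPT@0: {A} ∪ {T} = {A,T} (union, +1)
HP@1: {A} ∪ {C} = {A,C} (union, +1)
HIP@1: {A,C} ∪ {G} = {A,C,G} (union, +1)
EHIP@1: {A} ∩ {A,C,G} = {A} (intersection, +0)
EHIPT@1: {A} ∪ {G} = {A,G} (union, +1)
CEHIPT@1: {A} ∩ {A,G} = {A} (intersection, +0)
HP@2: {C} ∪ {A} = {A,C} (union, +1)
HIP@2: {A,C} ∩ {A} = {A} (intersection, +0)
EHIP@2: {A} ∩ {A} = {A} (intersection, +0)
EHIPT@2: {A} ∩ {A} = {A} (intersection, +0)
CEHIPT@2: {G} ∪ {A} = {A,G} (union, +1)
HP@3: {A} ∪ {C} = {A,C} (union, +1)
HIP@3: {A,C} ∪ {G} = {A,C,G} (union, +1)
EHIP@3: {G} ∩ {A,C,G} = {G} (intersection, +0)
EHIPT@3: {G} ∪ {C} = {C,G} (union, +1)
CEHIPT@3: {A} ∪ {C,G} = {A,C,G} (union, +1)
per-site changes: [3, 3, 2, 4]; total = 12

4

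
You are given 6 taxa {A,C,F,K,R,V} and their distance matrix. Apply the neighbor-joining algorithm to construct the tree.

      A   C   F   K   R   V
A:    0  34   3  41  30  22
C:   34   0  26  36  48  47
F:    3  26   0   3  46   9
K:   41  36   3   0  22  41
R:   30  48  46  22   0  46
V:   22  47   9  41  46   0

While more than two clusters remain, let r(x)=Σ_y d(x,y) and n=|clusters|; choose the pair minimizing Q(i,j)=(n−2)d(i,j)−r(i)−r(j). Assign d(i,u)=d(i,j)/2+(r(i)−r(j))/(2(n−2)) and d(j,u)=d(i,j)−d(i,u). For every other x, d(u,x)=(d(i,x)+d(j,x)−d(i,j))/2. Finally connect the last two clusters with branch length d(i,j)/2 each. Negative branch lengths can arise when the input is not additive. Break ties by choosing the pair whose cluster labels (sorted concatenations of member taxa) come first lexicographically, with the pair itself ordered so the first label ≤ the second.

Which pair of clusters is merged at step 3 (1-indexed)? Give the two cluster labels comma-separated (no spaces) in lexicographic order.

step 1: merge (K,R) at d=22, Q=-247; branch lengths K→39/8, R→137/8; new cluster KR
  updated: d(A,KR)=49/2, d(C,KR)=31, d(F,KR)=27/2, d(KR,V)=65/2
step 2: merge (C,KR) at d=31, Q=-293/2; branch lengths C→259/12, KR→113/12; new cluster CKR
  updated: d(A,CKR)=55/4, d(CKR,F)=17/4, d(CKR,V)=97/4
step 3: merge (A,CKR) at d=55/4, Q=-107/2; branch lengths A→6, CKR→31/4; new cluster ACKR
  updated: d(ACKR,F)=-13/4, d(ACKR,V)=65/4
step 4: merge (ACKR,F) at d=-13/4, Q=-22; branch lengths ACKR→2, F→-21/4; new cluster ACFKR
  updated: d(ACFKR,V)=57/4
step 5: merge (ACFKR,V) at d=57/4; branch lengths ACFKR→57/8, V→57/8; new cluster ACFKRV
final tree: (((A:6,(C:259/12,(K:39/8,R:137/8):113/12):31/4):2,F:-21/4):57/8,V:57/8)
total length: 311/4

A,CKR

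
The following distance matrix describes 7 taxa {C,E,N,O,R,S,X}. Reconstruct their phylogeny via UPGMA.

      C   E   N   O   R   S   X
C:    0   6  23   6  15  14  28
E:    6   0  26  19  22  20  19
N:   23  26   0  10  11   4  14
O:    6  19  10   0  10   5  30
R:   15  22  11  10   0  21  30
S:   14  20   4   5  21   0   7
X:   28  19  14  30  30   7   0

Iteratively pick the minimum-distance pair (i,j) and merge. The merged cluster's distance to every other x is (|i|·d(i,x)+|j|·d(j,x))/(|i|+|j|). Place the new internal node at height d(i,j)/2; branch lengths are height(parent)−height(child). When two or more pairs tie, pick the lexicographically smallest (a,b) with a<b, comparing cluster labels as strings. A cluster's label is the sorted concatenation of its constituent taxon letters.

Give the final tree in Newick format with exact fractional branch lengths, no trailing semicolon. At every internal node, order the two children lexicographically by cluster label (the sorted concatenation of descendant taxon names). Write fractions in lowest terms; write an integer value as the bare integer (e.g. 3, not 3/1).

(((C:3,E:3):97/16,(((N:2,S:2):7/4,O:15/4):13/4,R:7):33/16):77/48,X:32/3)

step 1: merge (N,S) at d=4; branch lengths N→2, S→2; new cluster NS
  updated: d(C,NS)=37/2, d(E,NS)=23, d(NS,O)=15/2, d(NS,R)=16, d(NS,X)=21/2
step 2: merge (C,E) at d=6; branch lengths C→3, E→3; new cluster CE
  updated: d(CE,NS)=83/4, d(CE,O)=25/2, d(CE,R)=37/2, d(CE,X)=47/2
step 3: merge (NS,O) at d=15/2; branch lengths NS→7/4, O→15/4; new cluster NOS
  updated: d(CE,NOS)=18, d(NOS,R)=14, d(NOS,X)=17
step 4: merge (NOS,R) at d=14; branch lengths NOS→13/4, R→7; new cluster NORS
  updated: d(CE,NORS)=145/8, d(NORS,X)=81/4
step 5: merge (CE,NORS) at d=145/8; branch lengths CE→97/16, NORS→33/16; new cluster CENORS
  updated: d(CENORS,X)=64/3
step 6: merge (CENORS,X) at d=64/3; branch lengths CENORS→77/48, X→32/3; new cluster CENORSX
final tree: (((C:3,E:3):97/16,(((N:2,S:2):7/4,O:15/4):13/4,R:7):33/16):77/48,X:32/3)
total length: 2215/48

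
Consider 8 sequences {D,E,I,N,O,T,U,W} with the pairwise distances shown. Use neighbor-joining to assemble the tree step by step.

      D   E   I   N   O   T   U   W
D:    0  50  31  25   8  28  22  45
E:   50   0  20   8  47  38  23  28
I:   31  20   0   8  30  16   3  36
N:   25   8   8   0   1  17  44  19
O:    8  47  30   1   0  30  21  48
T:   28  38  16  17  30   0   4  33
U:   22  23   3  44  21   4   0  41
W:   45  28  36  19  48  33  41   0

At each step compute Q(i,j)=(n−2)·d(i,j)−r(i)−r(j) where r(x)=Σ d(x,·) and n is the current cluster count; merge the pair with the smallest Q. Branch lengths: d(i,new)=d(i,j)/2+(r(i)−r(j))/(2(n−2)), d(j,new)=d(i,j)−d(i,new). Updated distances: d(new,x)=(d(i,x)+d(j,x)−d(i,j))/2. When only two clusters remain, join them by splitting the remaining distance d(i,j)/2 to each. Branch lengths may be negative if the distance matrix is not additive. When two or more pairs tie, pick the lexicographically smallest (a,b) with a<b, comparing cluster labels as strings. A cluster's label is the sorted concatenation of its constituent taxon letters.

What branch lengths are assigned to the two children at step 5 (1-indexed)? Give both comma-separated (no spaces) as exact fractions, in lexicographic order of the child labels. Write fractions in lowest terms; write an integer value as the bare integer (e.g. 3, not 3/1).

iteration 1: select D,O (d=8, Q=-346); attach at lengths (6, 2); label the merged cluster DO
  updated: d(DO,E)=89/2, d(DO,I)=53/2, d(DO,N)=9, d(DO,T)=25, d(DO,U)=35/2, d(DO,W)=85/2
iteration 2: select T,U (d=4, Q=-491/2); attach at lengths (41/20, 39/20); label the merged cluster TU
  updated: d(DO,TU)=77/4, d(E,TU)=57/2, d(I,TU)=15/2, d(N,TU)=57/2, d(TU,W)=35
iteration 3: select I,TU (d=15/2, Q=-747/4); attach at lengths (37/32, 203/32); label the merged cluster ITU
  updated: d(DO,ITU)=153/8, d(E,ITU)=41/2, d(ITU,N)=29/2, d(ITU,W)=127/4
iteration 4: select DO,ITU (d=153/8, Q=-1149/8); attach at lengths (231/16, 75/16); label the merged cluster DIOTU
  updated: d(DIOTU,E)=367/16, d(DIOTU,N)=35/16, d(DIOTU,W)=441/16
iteration 5: select DIOTU,N (d=35/16, Q=-155/2); attach at lengths (223/32, -153/32); label the merged cluster DINOTU
  updated: d(DINOTU,E)=115/8, d(DINOTU,W)=355/16
iteration 6: select DINOTU,E (d=115/8, Q=-1033/16); attach at lengths (137/32, 323/32); label the merged cluster DEINOTU
  updated: d(DEINOTU,W)=573/32
iteration 7: select DEINOTU,W (d=573/32); attach at lengths (573/64, 573/64); label the merged cluster DEINOTUW
final tree: (((((D:6,O:2):231/16,(I:37/32,(T:41/20,U:39/20):203/32):75/16):223/32,N:-153/32):137/32,E:323/32):573/64,W:573/64)
total length: 2339/32

223/32,-153/32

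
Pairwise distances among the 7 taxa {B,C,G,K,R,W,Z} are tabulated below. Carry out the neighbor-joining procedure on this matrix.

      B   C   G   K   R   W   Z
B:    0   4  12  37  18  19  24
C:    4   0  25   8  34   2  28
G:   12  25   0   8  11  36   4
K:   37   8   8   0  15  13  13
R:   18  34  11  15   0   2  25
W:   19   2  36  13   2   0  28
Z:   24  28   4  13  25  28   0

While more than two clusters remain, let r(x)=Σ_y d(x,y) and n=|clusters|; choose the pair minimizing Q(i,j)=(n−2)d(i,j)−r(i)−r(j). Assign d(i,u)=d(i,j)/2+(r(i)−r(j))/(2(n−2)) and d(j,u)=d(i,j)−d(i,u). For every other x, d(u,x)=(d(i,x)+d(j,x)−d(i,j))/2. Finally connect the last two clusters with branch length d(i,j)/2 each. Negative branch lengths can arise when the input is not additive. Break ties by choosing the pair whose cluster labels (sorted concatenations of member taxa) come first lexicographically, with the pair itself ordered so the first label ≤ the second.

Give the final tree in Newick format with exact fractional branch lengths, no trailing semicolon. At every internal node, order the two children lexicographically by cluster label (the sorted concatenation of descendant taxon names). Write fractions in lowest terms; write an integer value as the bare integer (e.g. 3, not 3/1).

((((B:75/16,C:-11/16):137/16,(R:19/12,W:5/12):107/16):105/16,(G:-3/5,Z:23/5):95/16):41/32,K:41/32)

iteration 1: select G,Z (d=4, Q=-198); attach at lengths (-3/5, 23/5); label the merged cluster GZ
  updated: d(B,GZ)=16, d(C,GZ)=49/2, d(GZ,K)=17/2, d(GZ,R)=16, d(GZ,W)=30
iteration 2: select B,C (d=4, Q=-301/2); attach at lengths (75/16, -11/16); label the merged cluster BC
  updated: d(BC,GZ)=73/4, d(BC,K)=41/2, d(BC,R)=24, d(BC,W)=17/2
iteration 3: select R,W (d=2, Q=-209/2); attach at lengths (19/12, 5/12); label the merged cluster RW
  updated: d(BC,RW)=61/4, d(GZ,RW)=22, d(K,RW)=13
iteration 4: select BC,RW (d=61/4, Q=-295/4); attach at lengths (137/16, 107/16); label the merged cluster BCRW
  updated: d(BCRW,GZ)=25/2, d(BCRW,K)=73/8
iteration 5: select BCRW,GZ (d=25/2, Q=-241/8); attach at lengths (105/16, 95/16); label the merged cluster BCGRWZ
  updated: d(BCGRWZ,K)=41/16
iteration 6: select BCGRWZ,K (d=41/16); attach at lengths (41/32, 41/32); label the merged cluster BCGKRWZ
final tree: ((((B:75/16,C:-11/16):137/16,(R:19/12,W:5/12):107/16):105/16,(G:-3/5,Z:23/5):95/16):41/32,K:41/32)
total length: 645/16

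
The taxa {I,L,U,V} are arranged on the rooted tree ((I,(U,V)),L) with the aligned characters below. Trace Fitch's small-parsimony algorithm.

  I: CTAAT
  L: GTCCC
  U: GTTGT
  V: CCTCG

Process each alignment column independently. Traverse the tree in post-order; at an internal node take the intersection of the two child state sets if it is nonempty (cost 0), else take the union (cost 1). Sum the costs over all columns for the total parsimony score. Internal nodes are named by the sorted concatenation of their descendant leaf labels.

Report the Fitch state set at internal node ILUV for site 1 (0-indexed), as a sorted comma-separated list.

[col 0] UV: children U:{G}, V:{C} ∪→ {C,G}; cost 1
[col 0] IUV: children I:{C}, UV:{C,G} ∩→ {C}; cost 0
[col 0] ILUV: children IUV:{C}, L:{G} ∪→ {C,G}; cost 1
[col 1] UV: children U:{T}, V:{C} ∪→ {C,T}; cost 1
[col 1] IUV: children I:{T}, UV:{C,T} ∩→ {T}; cost 0
[col 1] ILUV: children IUV:{T}, L:{T} ∩→ {T}; cost 0
[col 2] UV: children U:{T}, V:{T} ∩→ {T}; cost 0
[col 2] IUV: children I:{A}, UV:{T} ∪→ {A,T}; cost 1
[col 2] ILUV: children IUV:{A,T}, L:{C} ∪→ {A,C,T}; cost 1
[col 3] UV: children U:{G}, V:{C} ∪→ {C,G}; cost 1
[col 3] IUV: children I:{A}, UV:{C,G} ∪→ {A,C,G}; cost 1
[col 3] ILUV: children IUV:{A,C,G}, L:{C} ∩→ {C}; cost 0
[col 4] UV: children U:{T}, V:{G} ∪→ {G,T}; cost 1
[col 4] IUV: children I:{T}, UV:{G,T} ∩→ {T}; cost 0
[col 4] ILUV: children IUV:{T}, L:{C} ∪→ {C,T}; cost 1
per-site changes: [2, 1, 2, 2, 2]; total = 9

T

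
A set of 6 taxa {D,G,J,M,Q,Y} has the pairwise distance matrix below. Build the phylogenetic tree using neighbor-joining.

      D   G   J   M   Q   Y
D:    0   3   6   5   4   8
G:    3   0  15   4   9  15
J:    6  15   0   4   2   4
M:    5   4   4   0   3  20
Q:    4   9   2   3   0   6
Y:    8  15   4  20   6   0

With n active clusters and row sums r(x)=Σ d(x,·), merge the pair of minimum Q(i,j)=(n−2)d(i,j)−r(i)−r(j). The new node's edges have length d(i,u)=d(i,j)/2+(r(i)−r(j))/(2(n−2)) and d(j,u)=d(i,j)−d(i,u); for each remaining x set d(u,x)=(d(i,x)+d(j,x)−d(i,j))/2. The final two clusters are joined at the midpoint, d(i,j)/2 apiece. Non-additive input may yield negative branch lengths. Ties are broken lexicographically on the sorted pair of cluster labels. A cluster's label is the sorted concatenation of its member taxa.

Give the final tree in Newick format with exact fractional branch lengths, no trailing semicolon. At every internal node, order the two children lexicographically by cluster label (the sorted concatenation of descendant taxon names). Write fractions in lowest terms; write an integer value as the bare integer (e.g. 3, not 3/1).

1. join J+Y (d=4, Q=-68) ⇒ JY; edges |J|=-3/4, |Y|=19/4
  updated: d(D,JY)=5, d(G,JY)=13, d(JY,M)=10, d(JY,Q)=2
2. join JY+Q (d=2, Q=-42) ⇒ JQY; edges |JY|=3, |Q|=-1
  updated: d(D,JQY)=7/2, d(G,JQY)=10, d(JQY,M)=11/2
3. join D+JQY (d=7/2, Q=-47/2) ⇒ DJQY; edges |D|=-1/8, |JQY|=29/8
  updated: d(DJQY,G)=19/4, d(DJQY,M)=7/2
4. join DJQY+G (d=19/4, Q=-49/4) ⇒ DGJQY; edges |DJQY|=17/8, |G|=21/8
  updated: d(DGJQY,M)=11/8
5. join DGJQY+M (d=11/8) ⇒ DGJMQY; edges |DGJQY|=11/16, |M|=11/16
final tree: (((D:-1/8,((J:-3/4,Y:19/4):3,Q:-1):29/8):17/8,G:21/8):11/16,M:11/16)
total length: 125/8

(((D:-1/8,((J:-3/4,Y:19/4):3,Q:-1):29/8):17/8,G:21/8):11/16,M:11/16)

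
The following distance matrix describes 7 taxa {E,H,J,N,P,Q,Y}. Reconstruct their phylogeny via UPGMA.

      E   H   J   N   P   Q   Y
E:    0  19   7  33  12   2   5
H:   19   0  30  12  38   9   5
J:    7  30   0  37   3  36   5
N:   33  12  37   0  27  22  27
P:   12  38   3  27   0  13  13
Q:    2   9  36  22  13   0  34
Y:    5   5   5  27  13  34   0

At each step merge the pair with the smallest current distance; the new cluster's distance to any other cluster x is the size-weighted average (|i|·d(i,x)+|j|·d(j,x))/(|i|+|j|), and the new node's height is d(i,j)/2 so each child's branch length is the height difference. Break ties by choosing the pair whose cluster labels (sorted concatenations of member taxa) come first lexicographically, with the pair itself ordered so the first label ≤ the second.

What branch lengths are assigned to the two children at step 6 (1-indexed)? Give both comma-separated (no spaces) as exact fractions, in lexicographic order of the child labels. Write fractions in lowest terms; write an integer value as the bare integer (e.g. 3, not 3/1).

step 1: merge (E,Q) at d=2; branch lengths E→1, Q→1; new cluster EQ
  updated: d(EQ,H)=14, d(EQ,J)=43/2, d(EQ,N)=55/2, d(EQ,P)=25/2, d(EQ,Y)=39/2
step 2: merge (J,P) at d=3; branch lengths J→3/2, P→3/2; new cluster JP
  updated: d(EQ,JP)=17, d(H,JP)=34, d(JP,N)=32, d(JP,Y)=9
step 3: merge (H,Y) at d=5; branch lengths H→5/2, Y→5/2; new cluster HY
  updated: d(EQ,HY)=67/4, d(HY,JP)=43/2, d(HY,N)=39/2
step 4: merge (EQ,HY) at d=67/4; branch lengths EQ→59/8, HY→47/8; new cluster EHQY
  updated: d(EHQY,JP)=77/4, d(EHQY,N)=47/2
step 5: merge (EHQY,JP) at d=77/4; branch lengths EHQY→5/4, JP→65/8; new cluster EHJPQY
  updated: d(EHJPQY,N)=79/3
step 6: merge (EHJPQY,N) at d=79/3; branch lengths EHJPQY→85/24, N→79/6; new cluster EHJNPQY
final tree: ((((E:1,Q:1):59/8,(H:5/2,Y:5/2):47/8):5/4,(J:3/2,P:3/2):65/8):85/24,N:79/6)
total length: 148/3

85/24,79/6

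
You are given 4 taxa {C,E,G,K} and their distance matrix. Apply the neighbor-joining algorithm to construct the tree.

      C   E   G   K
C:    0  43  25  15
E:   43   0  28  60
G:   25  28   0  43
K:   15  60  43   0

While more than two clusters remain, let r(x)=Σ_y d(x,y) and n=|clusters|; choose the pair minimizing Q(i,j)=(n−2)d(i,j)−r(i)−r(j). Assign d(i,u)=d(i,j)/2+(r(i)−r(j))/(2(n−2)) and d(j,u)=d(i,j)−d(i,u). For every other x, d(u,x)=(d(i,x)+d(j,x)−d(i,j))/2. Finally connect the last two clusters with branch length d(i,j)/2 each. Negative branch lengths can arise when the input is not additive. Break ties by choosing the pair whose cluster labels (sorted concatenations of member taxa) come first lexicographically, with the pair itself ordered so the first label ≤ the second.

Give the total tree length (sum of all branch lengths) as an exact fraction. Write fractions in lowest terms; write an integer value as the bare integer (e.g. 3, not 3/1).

1. join C+K (d=15, Q=-171) ⇒ CK; edges |C|=-5/4, |K|=65/4
  updated: d(CK,E)=44, d(CK,G)=53/2
2. join CK+E (d=44, Q=-197/2) ⇒ CEK; edges |CK|=85/4, |E|=91/4
  updated: d(CEK,G)=21/4
3. join CEK+G (d=21/4) ⇒ CEGK; edges |CEK|=21/8, |G|=21/8
final tree: (((C:-5/4,K:65/4):85/4,E:91/4):21/8,G:21/8)
total length: 257/4

257/4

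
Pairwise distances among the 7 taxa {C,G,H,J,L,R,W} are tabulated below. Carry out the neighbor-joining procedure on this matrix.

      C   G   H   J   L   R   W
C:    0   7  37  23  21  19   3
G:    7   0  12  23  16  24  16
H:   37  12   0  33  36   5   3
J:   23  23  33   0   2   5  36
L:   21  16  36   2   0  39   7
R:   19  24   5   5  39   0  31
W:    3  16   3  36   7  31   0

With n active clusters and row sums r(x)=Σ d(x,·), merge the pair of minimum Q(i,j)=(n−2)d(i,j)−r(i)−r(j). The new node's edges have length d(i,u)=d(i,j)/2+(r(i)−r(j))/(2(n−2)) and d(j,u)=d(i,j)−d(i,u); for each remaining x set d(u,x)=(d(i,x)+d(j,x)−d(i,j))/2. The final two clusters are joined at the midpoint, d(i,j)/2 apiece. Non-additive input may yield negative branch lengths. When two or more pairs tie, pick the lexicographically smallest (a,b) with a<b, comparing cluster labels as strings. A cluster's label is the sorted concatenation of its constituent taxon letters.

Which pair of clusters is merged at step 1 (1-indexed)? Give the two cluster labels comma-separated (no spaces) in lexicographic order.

1. join J+L (d=2, Q=-233) ⇒ JL; edges |J|=11/10, |L|=9/10
  updated: d(C,JL)=21, d(G,JL)=37/2, d(H,JL)=67/2, d(JL,R)=21, d(JL,W)=41/2
2. join H+R (d=5, Q=-341/2) ⇒ HR; edges |H|=21/16, |R|=59/16
  updated: d(C,HR)=51/2, d(G,HR)=31/2, d(HR,JL)=99/4, d(HR,W)=29/2
3. join C+W (d=3, Q=-203/2) ⇒ CW; edges |C|=23/12, |W|=13/12
  updated: d(CW,G)=10, d(CW,HR)=37/2, d(CW,JL)=77/4
4. join CW+G (d=10, Q=-287/4) ⇒ CGW; edges |CW|=95/16, |G|=65/16
  updated: d(CGW,HR)=12, d(CGW,JL)=111/8
5. join CGW+HR (d=12, Q=-405/8) ⇒ CGHRW; edges |CGW|=9/16, |HR|=183/16
  updated: d(CGHRW,JL)=213/16
6. join CGHRW+JL (d=213/16) ⇒ CGHJLRW; edges |CGHRW|=213/32, |JL|=213/32
final tree: ((((C:23/12,W:13/12):95/16,G:65/16):9/16,(H:21/16,R:59/16):183/16):213/32,(J:11/10,L:9/10):213/32)
total length: 725/16

J,L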